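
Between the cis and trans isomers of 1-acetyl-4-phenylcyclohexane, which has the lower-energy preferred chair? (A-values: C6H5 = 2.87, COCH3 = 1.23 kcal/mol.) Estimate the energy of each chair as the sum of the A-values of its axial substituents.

trans

At 1,4 positions (parity opposite): cis → (a,e or e,a); trans → (e,e or a,a).
Best chair for cis: E = 1.23 kcal/mol; best chair for trans: E = 0.00 kcal/mol.
The trans isomer is lower by 1.23 kcal/mol.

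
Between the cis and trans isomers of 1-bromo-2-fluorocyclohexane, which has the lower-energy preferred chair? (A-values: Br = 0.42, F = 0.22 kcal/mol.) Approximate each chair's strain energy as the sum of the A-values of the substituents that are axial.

trans

At 1,2 positions (parity opposite): cis → (a,e or e,a); trans → (e,e or a,a).
Best chair for cis: E = 0.22 kcal/mol; best chair for trans: E = 0.00 kcal/mol.
The trans isomer is lower by 0.22 kcal/mol.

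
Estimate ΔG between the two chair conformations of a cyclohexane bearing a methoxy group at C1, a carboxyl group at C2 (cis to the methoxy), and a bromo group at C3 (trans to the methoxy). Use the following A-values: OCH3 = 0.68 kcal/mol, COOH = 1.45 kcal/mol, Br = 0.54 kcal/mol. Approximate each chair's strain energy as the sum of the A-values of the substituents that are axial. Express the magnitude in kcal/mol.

1.31 kcal/mol

Chair I (methoxy axial, carboxyl equatorial, bromo equatorial): E = 0.68 kcal/mol.
Chair II (methoxy equatorial, carboxyl axial, bromo axial): E = 1.99 kcal/mol.
ΔE = 1.99 − 0.68 = 1.31 kcal/mol; chair I is more stable.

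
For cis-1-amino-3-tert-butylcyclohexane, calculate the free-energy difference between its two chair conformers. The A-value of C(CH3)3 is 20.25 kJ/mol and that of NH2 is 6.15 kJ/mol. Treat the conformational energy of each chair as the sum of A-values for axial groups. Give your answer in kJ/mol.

26.40 kJ/mol

C1 and C3 have the same parity, so for the cis isomer the two substituents are e,e in one chair and a,a in the other.
Chair I (tert-butyl axial, amino axial): E = 26.40 kJ/mol.
Chair II (tert-butyl equatorial, amino equatorial): E = 0.00 kJ/mol.
ΔE = 26.40 − 0.00 = 26.40 kJ/mol; chair II is more stable.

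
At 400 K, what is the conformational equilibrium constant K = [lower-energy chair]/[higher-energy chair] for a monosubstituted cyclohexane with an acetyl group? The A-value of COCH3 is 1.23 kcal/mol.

K ≈ 4.70

One chair has the acetyl group axial (E = 1.23 kcal/mol) and the other has it equatorial (E = 0).
ΔG = 1.23 kcal/mol between the two chairs.
K = exp(ΔG/RT) with R = 1.987×10⁻³ kcal mol⁻¹ K⁻¹ and T = 400 K gives K ≈ 4.7.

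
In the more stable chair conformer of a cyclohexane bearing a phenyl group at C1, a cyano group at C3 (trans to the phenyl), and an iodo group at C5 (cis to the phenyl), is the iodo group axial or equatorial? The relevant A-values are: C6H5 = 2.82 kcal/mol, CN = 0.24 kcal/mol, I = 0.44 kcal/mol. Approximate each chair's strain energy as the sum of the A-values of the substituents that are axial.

Chair I (phenyl axial, cyano equatorial, iodo axial): E = 3.26 kcal/mol.
Chair II (phenyl equatorial, cyano axial, iodo equatorial): E = 0.24 kcal/mol.
Chair II is the more stable (lower-energy) conformer, and in that chair the iodo group is equatorial.

equatorial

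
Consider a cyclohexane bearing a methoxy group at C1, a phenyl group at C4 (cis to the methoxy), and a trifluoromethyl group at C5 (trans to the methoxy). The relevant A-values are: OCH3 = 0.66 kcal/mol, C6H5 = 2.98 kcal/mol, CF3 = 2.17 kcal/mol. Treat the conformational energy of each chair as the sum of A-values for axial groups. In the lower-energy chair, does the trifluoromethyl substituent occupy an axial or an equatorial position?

equatorial

Chair I (methoxy axial, phenyl equatorial, trifluoromethyl equatorial): E = 0.66 kcal/mol.
Chair II (methoxy equatorial, phenyl axial, trifluoromethyl axial): E = 5.15 kcal/mol.
Chair I is the more stable (lower-energy) conformer, and in that chair the trifluoromethyl group is equatorial.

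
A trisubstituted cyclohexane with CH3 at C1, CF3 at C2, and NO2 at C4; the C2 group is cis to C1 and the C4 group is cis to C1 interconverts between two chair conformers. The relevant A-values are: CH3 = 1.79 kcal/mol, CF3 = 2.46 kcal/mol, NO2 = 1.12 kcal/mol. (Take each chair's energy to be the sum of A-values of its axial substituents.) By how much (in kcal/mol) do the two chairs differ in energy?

Chair I (methyl axial, trifluoromethyl equatorial, nitro equatorial): E = 1.79 kcal/mol.
Chair II (methyl equatorial, trifluoromethyl axial, nitro axial): E = 3.58 kcal/mol.
ΔE = 3.58 − 1.79 = 1.79 kcal/mol; chair I is more stable.

1.79 kcal/mol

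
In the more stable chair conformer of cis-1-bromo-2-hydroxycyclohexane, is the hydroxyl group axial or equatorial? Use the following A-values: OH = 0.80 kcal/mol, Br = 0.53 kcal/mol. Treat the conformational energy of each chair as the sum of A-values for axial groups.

C1 and C2 have opposite parity, so for the cis isomer the two substituents are one axial and one equatorial in each chair.
Chair I (hydroxyl axial, bromo equatorial): E = 0.80 kcal/mol.
Chair II (hydroxyl equatorial, bromo axial): E = 0.53 kcal/mol.
Chair II is the more stable (lower-energy) conformer, and in that chair the hydroxyl group is equatorial.

equatorial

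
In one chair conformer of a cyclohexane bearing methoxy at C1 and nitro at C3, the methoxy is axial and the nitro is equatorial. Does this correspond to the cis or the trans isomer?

C1 and C3 have the same parity, so their axial bonds point in the same direction.
With same-parity carbons, two substituents on the same face are both axial or both equatorial; opposite faces give one of each.
Here the groups are axial/equatorial → opposite face → trans.

trans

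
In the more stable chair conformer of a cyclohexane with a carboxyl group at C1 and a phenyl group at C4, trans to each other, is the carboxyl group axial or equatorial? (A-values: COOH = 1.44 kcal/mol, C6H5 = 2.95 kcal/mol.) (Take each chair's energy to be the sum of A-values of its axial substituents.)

equatorial

C1 and C4 have opposite parity, so for the trans isomer the two substituents are e,e in one chair and a,a in the other.
Chair I (carboxyl axial, phenyl axial): E = 4.39 kcal/mol.
Chair II (carboxyl equatorial, phenyl equatorial): E = 0.00 kcal/mol.
Chair II is the more stable (lower-energy) conformer, and in that chair the carboxyl group is equatorial.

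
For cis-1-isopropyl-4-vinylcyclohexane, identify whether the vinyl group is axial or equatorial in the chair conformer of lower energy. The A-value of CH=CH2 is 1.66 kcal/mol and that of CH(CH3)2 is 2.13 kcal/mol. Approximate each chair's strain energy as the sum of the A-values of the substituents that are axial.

C1 and C4 have opposite parity, so for the cis isomer the two substituents are one axial and one equatorial in each chair.
Chair I (vinyl axial, isopropyl equatorial): E = 1.66 kcal/mol.
Chair II (vinyl equatorial, isopropyl axial): E = 2.13 kcal/mol.
Chair I is the more stable (lower-energy) conformer, and in that chair the vinyl group is axial.

axial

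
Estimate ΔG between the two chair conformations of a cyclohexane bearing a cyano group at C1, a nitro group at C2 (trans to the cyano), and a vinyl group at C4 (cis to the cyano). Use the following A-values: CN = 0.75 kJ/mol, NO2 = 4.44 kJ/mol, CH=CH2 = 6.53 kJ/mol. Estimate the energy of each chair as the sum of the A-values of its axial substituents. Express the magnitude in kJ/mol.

Chair I (cyano axial, nitro axial, vinyl equatorial): E = 5.19 kJ/mol.
Chair II (cyano equatorial, nitro equatorial, vinyl axial): E = 6.53 kJ/mol.
ΔE = 6.53 − 5.19 = 1.34 kJ/mol; chair I is more stable.

1.34 kJ/mol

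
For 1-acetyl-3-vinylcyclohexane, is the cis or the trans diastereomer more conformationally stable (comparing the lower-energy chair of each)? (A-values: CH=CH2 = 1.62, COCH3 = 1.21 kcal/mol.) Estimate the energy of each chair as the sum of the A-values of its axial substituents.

At 1,3 positions (parity same): cis → (e,e or a,a); trans → (a,e or e,a).
Best chair for cis: E = 0.00 kcal/mol; best chair for trans: E = 1.21 kcal/mol.
The cis isomer is lower by 1.21 kcal/mol.

cis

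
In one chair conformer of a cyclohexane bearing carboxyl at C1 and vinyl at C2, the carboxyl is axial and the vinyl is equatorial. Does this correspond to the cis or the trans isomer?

C1 and C2 have opposite parity, so their axial bonds point in opposite directions.
With opposite-parity carbons, two substituents on the same face are one axial and one equatorial; opposite faces give both axial or both equatorial.
Here the groups are axial/equatorial → same face → cis.

cis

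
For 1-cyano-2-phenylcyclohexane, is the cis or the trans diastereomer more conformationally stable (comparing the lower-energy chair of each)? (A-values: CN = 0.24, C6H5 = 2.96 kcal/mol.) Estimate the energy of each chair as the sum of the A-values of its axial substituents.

trans

At 1,2 positions (parity opposite): cis → (a,e or e,a); trans → (e,e or a,a).
Best chair for cis: E = 0.24 kcal/mol; best chair for trans: E = 0.00 kcal/mol.
The trans isomer is lower by 0.24 kcal/mol.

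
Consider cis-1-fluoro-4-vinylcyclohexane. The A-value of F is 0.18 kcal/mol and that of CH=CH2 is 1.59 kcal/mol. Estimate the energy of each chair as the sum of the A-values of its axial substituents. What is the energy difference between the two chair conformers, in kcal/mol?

C1 and C4 have opposite parity, so for the cis isomer the two substituents are one axial and one equatorial in each chair.
Chair I (fluoro axial, vinyl equatorial): E = 0.18 kcal/mol.
Chair II (fluoro equatorial, vinyl axial): E = 1.59 kcal/mol.
ΔE = 1.59 − 0.18 = 1.41 kcal/mol; chair I is more stable.

1.41 kcal/mol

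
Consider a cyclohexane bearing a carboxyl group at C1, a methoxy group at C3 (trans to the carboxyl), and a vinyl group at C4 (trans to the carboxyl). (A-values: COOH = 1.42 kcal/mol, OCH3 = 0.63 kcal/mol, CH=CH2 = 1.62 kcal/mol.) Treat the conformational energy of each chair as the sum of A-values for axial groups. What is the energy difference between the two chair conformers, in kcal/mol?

2.41 kcal/mol

Chair I (carboxyl axial, methoxy equatorial, vinyl axial): E = 3.04 kcal/mol.
Chair II (carboxyl equatorial, methoxy axial, vinyl equatorial): E = 0.63 kcal/mol.
ΔE = 3.04 − 0.63 = 2.41 kcal/mol; chair II is more stable.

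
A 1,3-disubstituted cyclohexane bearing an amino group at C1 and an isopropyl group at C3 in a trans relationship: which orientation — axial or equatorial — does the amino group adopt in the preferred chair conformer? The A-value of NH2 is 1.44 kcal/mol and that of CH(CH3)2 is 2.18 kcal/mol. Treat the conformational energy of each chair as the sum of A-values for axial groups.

C1 and C3 have the same parity, so for the trans isomer the two substituents are one axial and one equatorial in each chair.
Chair I (amino axial, isopropyl equatorial): E = 1.44 kcal/mol.
Chair II (amino equatorial, isopropyl axial): E = 2.18 kcal/mol.
Chair I is the more stable (lower-energy) conformer, and in that chair the amino group is axial.

axial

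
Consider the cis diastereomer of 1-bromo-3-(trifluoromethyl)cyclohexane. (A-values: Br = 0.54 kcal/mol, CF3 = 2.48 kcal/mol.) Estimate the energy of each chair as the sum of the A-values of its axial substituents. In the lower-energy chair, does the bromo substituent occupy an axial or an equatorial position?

equatorial

C1 and C3 have the same parity, so for the cis isomer the two substituents are e,e in one chair and a,a in the other.
Chair I (bromo axial, trifluoromethyl axial): E = 3.02 kcal/mol.
Chair II (bromo equatorial, trifluoromethyl equatorial): E = 0.00 kcal/mol.
Chair II is the more stable (lower-energy) conformer, and in that chair the bromo group is equatorial.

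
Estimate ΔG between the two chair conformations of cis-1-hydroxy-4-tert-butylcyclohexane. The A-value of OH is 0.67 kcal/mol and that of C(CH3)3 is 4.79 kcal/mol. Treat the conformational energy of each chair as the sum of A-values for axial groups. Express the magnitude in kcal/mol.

C1 and C4 have opposite parity, so for the cis isomer the two substituents are one axial and one equatorial in each chair.
Chair I (hydroxyl axial, tert-butyl equatorial): E = 0.67 kcal/mol.
Chair II (hydroxyl equatorial, tert-butyl axial): E = 4.79 kcal/mol.
ΔE = 4.79 − 0.67 = 4.12 kcal/mol; chair I is more stable.

4.12 kcal/mol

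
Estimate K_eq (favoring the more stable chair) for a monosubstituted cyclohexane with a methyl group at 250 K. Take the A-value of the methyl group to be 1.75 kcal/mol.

K ≈ 33.9

One chair has the methyl group axial (E = 1.75 kcal/mol) and the other has it equatorial (E = 0).
ΔG = 1.75 kcal/mol between the two chairs.
K = exp(ΔG/RT) with R = 1.987×10⁻³ kcal mol⁻¹ K⁻¹ and T = 250 K gives K ≈ 33.9.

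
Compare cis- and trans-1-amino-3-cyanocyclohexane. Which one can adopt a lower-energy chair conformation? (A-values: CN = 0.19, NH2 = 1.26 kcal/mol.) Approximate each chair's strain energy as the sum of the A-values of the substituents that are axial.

cis

At 1,3 positions (parity same): cis → (e,e or a,a); trans → (a,e or e,a).
Best chair for cis: E = 0.00 kcal/mol; best chair for trans: E = 0.19 kcal/mol.
The cis isomer is lower by 0.19 kcal/mol.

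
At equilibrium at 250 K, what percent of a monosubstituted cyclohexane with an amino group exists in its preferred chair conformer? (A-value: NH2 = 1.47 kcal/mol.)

95.1%

One chair has the amino group axial (E = 1.47 kcal/mol) and the other has it equatorial (E = 0).
ΔG = 1.47 kcal/mol between the two chairs.
K = exp(ΔG/RT) with R = 1.987×10⁻³ kcal mol⁻¹ K⁻¹ and T = 250 K gives K ≈ 19.3.
Fraction in the lower-energy chair = K/(K+1) = 95.1%.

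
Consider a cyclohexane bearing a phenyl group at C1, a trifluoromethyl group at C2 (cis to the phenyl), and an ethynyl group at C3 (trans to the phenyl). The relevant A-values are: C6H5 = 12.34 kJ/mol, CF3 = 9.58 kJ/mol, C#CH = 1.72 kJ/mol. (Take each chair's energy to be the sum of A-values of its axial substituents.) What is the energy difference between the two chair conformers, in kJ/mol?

Chair I (phenyl axial, trifluoromethyl equatorial, ethynyl equatorial): E = 12.34 kJ/mol.
Chair II (phenyl equatorial, trifluoromethyl axial, ethynyl axial): E = 11.30 kJ/mol.
ΔE = 12.34 − 11.30 = 1.04 kJ/mol; chair II is more stable.

1.04 kJ/mol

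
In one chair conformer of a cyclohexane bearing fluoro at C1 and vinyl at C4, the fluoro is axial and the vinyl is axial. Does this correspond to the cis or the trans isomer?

trans

C1 and C4 have opposite parity, so their axial bonds point in opposite directions.
With opposite-parity carbons, two substituents on the same face are one axial and one equatorial; opposite faces give both axial or both equatorial.
Here the groups are axial/axial → opposite face → trans.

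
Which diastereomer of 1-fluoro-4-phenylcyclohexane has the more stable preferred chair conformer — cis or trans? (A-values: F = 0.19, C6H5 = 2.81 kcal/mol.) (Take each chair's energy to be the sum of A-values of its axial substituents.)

At 1,4 positions (parity opposite): cis → (a,e or e,a); trans → (e,e or a,a).
Best chair for cis: E = 0.19 kcal/mol; best chair for trans: E = 0.00 kcal/mol.
The trans isomer is lower by 0.19 kcal/mol.

trans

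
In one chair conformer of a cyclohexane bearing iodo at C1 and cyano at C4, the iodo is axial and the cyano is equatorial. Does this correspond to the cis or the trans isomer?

cis

C1 and C4 have opposite parity, so their axial bonds point in opposite directions.
With opposite-parity carbons, two substituents on the same face are one axial and one equatorial; opposite faces give both axial or both equatorial.
Here the groups are axial/equatorial → same face → cis.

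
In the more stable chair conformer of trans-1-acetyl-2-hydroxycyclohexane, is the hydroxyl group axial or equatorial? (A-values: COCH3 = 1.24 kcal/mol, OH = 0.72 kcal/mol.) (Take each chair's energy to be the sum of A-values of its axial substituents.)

C1 and C2 have opposite parity, so for the trans isomer the two substituents are e,e in one chair and a,a in the other.
Chair I (acetyl axial, hydroxyl axial): E = 1.96 kcal/mol.
Chair II (acetyl equatorial, hydroxyl equatorial): E = 0.00 kcal/mol.
Chair II is the more stable (lower-energy) conformer, and in that chair the hydroxyl group is equatorial.

equatorial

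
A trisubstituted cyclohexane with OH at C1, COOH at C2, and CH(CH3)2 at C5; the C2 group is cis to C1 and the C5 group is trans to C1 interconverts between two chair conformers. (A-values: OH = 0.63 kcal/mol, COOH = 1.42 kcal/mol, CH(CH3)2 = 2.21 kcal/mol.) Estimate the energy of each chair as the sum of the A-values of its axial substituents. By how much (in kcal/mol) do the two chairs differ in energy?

3.00 kcal/mol

Chair I (hydroxyl axial, carboxyl equatorial, isopropyl equatorial): E = 0.63 kcal/mol.
Chair II (hydroxyl equatorial, carboxyl axial, isopropyl axial): E = 3.63 kcal/mol.
ΔE = 3.63 − 0.63 = 3.00 kcal/mol; chair I is more stable.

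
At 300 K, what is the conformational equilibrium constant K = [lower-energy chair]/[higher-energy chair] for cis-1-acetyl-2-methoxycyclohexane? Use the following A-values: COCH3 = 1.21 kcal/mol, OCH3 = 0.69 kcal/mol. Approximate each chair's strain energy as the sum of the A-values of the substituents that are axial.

K ≈ 2.39

C1 and C2 have opposite parity, so for the cis isomer the two substituents are one axial and one equatorial in each chair.
Chair I (acetyl axial, methoxy equatorial): E = 1.21 kcal/mol; chair II (acetyl equatorial, methoxy axial): E = 0.69 kcal/mol.
ΔG = 0.52 kcal/mol between the two chairs.
K = exp(ΔG/RT) with R = 1.987×10⁻³ kcal mol⁻¹ K⁻¹ and T = 300 K gives K ≈ 2.39.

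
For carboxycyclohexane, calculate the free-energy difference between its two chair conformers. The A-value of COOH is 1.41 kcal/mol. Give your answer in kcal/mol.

A monosubstituted cyclohexane has one chair with the carboxyl group axial (E = A = 1.41 kcal/mol) and one with it equatorial (E = 0).
ΔE = 1.41 − 0 = 1.41 kcal/mol.

1.41 kcal/mol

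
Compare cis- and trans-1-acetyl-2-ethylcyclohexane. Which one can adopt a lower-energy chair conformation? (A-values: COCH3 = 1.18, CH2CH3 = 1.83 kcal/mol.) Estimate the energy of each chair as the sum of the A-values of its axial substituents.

At 1,2 positions (parity opposite): cis → (a,e or e,a); trans → (e,e or a,a).
Best chair for cis: E = 1.18 kcal/mol; best chair for trans: E = 0.00 kcal/mol.
The trans isomer is lower by 1.18 kcal/mol.

trans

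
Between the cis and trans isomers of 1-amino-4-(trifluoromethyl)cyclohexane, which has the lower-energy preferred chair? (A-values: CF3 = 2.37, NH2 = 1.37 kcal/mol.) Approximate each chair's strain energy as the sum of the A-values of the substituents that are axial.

trans

At 1,4 positions (parity opposite): cis → (a,e or e,a); trans → (e,e or a,a).
Best chair for cis: E = 1.37 kcal/mol; best chair for trans: E = 0.00 kcal/mol.
The trans isomer is lower by 1.37 kcal/mol.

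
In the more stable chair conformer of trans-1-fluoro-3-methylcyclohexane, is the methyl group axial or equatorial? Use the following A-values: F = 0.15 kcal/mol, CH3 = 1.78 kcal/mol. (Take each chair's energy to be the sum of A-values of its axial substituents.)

equatorial

C1 and C3 have the same parity, so for the trans isomer the two substituents are one axial and one equatorial in each chair.
Chair I (fluoro axial, methyl equatorial): E = 0.15 kcal/mol.
Chair II (fluoro equatorial, methyl axial): E = 1.78 kcal/mol.
Chair I is the more stable (lower-energy) conformer, and in that chair the methyl group is equatorial.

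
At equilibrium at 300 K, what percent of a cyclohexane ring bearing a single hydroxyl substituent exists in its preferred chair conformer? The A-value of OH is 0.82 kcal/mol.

One chair has the hydroxyl group axial (E = 0.82 kcal/mol) and the other has it equatorial (E = 0).
ΔG = 0.82 kcal/mol between the two chairs.
K = exp(ΔG/RT) with R = 1.987×10⁻³ kcal mol⁻¹ K⁻¹ and T = 300 K gives K ≈ 3.96.
Fraction in the lower-energy chair = K/(K+1) = 79.8%.

79.8%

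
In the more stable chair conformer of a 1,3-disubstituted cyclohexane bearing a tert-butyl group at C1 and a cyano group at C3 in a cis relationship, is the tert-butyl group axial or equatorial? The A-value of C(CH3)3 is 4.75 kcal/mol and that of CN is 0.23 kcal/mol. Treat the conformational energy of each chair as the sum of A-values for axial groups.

C1 and C3 have the same parity, so for the cis isomer the two substituents are e,e in one chair and a,a in the other.
Chair I (tert-butyl axial, cyano axial): E = 4.98 kcal/mol.
Chair II (tert-butyl equatorial, cyano equatorial): E = 0.00 kcal/mol.
Chair II is the more stable (lower-energy) conformer, and in that chair the tert-butyl group is equatorial.

equatorial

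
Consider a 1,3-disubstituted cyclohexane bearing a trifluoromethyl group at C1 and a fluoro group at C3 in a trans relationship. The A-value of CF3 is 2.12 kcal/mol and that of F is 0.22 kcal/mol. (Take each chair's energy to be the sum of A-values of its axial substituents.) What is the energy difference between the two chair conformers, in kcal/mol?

1.90 kcal/mol

C1 and C3 have the same parity, so for the trans isomer the two substituents are one axial and one equatorial in each chair.
Chair I (trifluoromethyl axial, fluoro equatorial): E = 2.12 kcal/mol.
Chair II (trifluoromethyl equatorial, fluoro axial): E = 0.22 kcal/mol.
ΔE = 2.12 − 0.22 = 1.90 kcal/mol; chair II is more stable.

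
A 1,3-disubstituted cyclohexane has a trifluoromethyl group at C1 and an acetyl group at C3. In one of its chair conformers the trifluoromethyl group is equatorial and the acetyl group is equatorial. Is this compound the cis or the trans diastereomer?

C1 and C3 have the same parity, so their axial bonds point in the same direction.
With same-parity carbons, two substituents on the same face are both axial or both equatorial; opposite faces give one of each.
Here the groups are equatorial/equatorial → same face → cis.

cis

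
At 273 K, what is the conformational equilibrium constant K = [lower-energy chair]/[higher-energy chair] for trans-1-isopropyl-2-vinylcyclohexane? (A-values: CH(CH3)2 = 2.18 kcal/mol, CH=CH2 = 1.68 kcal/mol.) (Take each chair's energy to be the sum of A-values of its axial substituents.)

K ≈ 1231

C1 and C2 have opposite parity, so for the trans isomer the two substituents are e,e in one chair and a,a in the other.
Chair I (isopropyl axial, vinyl axial): E = 3.86 kcal/mol; chair II (isopropyl equatorial, vinyl equatorial): E = 0.00 kcal/mol.
ΔG = 3.86 kcal/mol between the two chairs.
K = exp(ΔG/RT) with R = 1.987×10⁻³ kcal mol⁻¹ K⁻¹ and T = 273 K gives K ≈ 1.23e+03.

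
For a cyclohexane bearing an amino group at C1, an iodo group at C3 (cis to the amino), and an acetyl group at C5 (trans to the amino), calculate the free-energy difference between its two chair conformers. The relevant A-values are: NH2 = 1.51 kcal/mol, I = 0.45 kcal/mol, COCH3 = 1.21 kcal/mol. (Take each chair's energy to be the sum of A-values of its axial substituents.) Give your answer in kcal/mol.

Chair I (amino axial, iodo axial, acetyl equatorial): E = 1.96 kcal/mol.
Chair II (amino equatorial, iodo equatorial, acetyl axial): E = 1.21 kcal/mol.
ΔE = 1.96 − 1.21 = 0.75 kcal/mol; chair II is more stable.

0.75 kcal/mol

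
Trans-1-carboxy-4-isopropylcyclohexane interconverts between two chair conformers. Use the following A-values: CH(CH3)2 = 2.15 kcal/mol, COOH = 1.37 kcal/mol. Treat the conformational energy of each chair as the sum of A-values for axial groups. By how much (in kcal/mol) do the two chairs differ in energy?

3.52 kcal/mol

C1 and C4 have opposite parity, so for the trans isomer the two substituents are e,e in one chair and a,a in the other.
Chair I (isopropyl axial, carboxyl axial): E = 3.52 kcal/mol.
Chair II (isopropyl equatorial, carboxyl equatorial): E = 0.00 kcal/mol.
ΔE = 3.52 − 0.00 = 3.52 kcal/mol; chair II is more stable.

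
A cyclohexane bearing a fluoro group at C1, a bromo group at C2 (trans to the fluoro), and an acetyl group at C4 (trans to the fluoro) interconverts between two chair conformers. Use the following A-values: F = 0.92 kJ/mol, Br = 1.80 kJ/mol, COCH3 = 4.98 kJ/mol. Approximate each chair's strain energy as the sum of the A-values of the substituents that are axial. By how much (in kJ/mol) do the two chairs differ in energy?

7.70 kJ/mol

Chair I (fluoro axial, bromo axial, acetyl axial): E = 7.70 kJ/mol.
Chair II (fluoro equatorial, bromo equatorial, acetyl equatorial): E = 0.00 kJ/mol.
ΔE = 7.70 − 0.00 = 7.70 kJ/mol; chair II is more stable.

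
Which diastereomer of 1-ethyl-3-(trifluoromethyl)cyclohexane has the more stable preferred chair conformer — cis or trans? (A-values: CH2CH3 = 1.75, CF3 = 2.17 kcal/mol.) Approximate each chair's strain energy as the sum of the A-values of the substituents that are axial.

cis

At 1,3 positions (parity same): cis → (e,e or a,a); trans → (a,e or e,a).
Best chair for cis: E = 0.00 kcal/mol; best chair for trans: E = 1.75 kcal/mol.
The cis isomer is lower by 1.75 kcal/mol.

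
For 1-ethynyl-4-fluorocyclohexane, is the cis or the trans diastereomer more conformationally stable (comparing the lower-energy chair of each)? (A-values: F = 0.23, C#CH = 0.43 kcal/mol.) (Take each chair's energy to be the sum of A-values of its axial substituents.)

At 1,4 positions (parity opposite): cis → (a,e or e,a); trans → (e,e or a,a).
Best chair for cis: E = 0.23 kcal/mol; best chair for trans: E = 0.00 kcal/mol.
The trans isomer is lower by 0.23 kcal/mol.

trans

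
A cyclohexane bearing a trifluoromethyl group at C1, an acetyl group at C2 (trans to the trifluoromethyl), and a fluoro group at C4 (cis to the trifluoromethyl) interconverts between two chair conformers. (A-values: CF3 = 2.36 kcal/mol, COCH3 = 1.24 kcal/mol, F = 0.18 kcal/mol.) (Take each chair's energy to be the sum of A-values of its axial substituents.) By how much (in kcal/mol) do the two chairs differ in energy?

3.42 kcal/mol

Chair I (trifluoromethyl axial, acetyl axial, fluoro equatorial): E = 3.60 kcal/mol.
Chair II (trifluoromethyl equatorial, acetyl equatorial, fluoro axial): E = 0.18 kcal/mol.
ΔE = 3.60 − 0.18 = 3.42 kcal/mol; chair II is more stable.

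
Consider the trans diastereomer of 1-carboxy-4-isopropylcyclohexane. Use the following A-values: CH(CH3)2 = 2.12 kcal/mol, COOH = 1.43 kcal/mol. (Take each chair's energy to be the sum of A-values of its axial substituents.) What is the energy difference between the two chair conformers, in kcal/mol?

C1 and C4 have opposite parity, so for the trans isomer the two substituents are e,e in one chair and a,a in the other.
Chair I (isopropyl axial, carboxyl axial): E = 3.55 kcal/mol.
Chair II (isopropyl equatorial, carboxyl equatorial): E = 0.00 kcal/mol.
ΔE = 3.55 − 0.00 = 3.55 kcal/mol; chair II is more stable.

3.55 kcal/mol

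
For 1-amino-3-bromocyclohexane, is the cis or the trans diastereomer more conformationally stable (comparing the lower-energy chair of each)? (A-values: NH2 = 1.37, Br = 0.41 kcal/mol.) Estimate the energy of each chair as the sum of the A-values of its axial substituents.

At 1,3 positions (parity same): cis → (e,e or a,a); trans → (a,e or e,a).
Best chair for cis: E = 0.00 kcal/mol; best chair for trans: E = 0.41 kcal/mol.
The cis isomer is lower by 0.41 kcal/mol.

cis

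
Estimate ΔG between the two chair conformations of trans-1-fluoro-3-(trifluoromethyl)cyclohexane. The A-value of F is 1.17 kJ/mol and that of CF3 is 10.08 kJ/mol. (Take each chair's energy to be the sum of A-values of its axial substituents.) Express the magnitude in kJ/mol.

8.91 kJ/mol

C1 and C3 have the same parity, so for the trans isomer the two substituents are one axial and one equatorial in each chair.
Chair I (fluoro axial, trifluoromethyl equatorial): E = 1.17 kJ/mol.
Chair II (fluoro equatorial, trifluoromethyl axial): E = 10.08 kJ/mol.
ΔE = 10.08 − 1.17 = 8.91 kJ/mol; chair I is more stable.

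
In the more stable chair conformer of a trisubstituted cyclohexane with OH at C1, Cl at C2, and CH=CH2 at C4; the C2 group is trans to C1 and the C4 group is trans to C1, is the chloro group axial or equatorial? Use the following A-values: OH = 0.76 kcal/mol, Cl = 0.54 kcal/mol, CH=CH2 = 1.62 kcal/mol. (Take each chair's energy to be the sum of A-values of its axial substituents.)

Chair I (hydroxyl axial, chloro axial, vinyl axial): E = 2.92 kcal/mol.
Chair II (hydroxyl equatorial, chloro equatorial, vinyl equatorial): E = 0.00 kcal/mol.
Chair II is the more stable (lower-energy) conformer, and in that chair the chloro group is equatorial.

equatorial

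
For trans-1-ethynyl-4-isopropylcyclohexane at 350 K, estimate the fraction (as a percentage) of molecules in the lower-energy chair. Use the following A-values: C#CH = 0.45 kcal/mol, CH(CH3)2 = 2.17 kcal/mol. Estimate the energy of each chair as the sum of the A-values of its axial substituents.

97.7%

C1 and C4 have opposite parity, so for the trans isomer the two substituents are e,e in one chair and a,a in the other.
Chair I (ethynyl axial, isopropyl axial): E = 2.62 kcal/mol; chair II (ethynyl equatorial, isopropyl equatorial): E = 0.00 kcal/mol.
ΔG = 2.62 kcal/mol between the two chairs.
K = exp(ΔG/RT) with R = 1.987×10⁻³ kcal mol⁻¹ K⁻¹ and T = 350 K gives K ≈ 43.3.
Fraction in the lower-energy chair = K/(K+1) = 97.7%.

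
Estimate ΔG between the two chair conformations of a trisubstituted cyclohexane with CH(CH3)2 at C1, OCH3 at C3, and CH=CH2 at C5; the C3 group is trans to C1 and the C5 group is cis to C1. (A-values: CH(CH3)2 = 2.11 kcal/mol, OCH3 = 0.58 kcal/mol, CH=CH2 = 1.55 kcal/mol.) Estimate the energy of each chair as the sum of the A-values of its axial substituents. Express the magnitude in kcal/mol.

3.08 kcal/mol

Chair I (isopropyl axial, methoxy equatorial, vinyl axial): E = 3.66 kcal/mol.
Chair II (isopropyl equatorial, methoxy axial, vinyl equatorial): E = 0.58 kcal/mol.
ΔE = 3.66 − 0.58 = 3.08 kcal/mol; chair II is more stable.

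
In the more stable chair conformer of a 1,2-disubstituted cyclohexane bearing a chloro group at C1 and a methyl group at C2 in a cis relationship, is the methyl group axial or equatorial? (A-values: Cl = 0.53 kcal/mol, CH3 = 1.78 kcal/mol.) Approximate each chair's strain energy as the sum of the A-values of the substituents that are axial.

equatorial

C1 and C2 have opposite parity, so for the cis isomer the two substituents are one axial and one equatorial in each chair.
Chair I (chloro axial, methyl equatorial): E = 0.53 kcal/mol.
Chair II (chloro equatorial, methyl axial): E = 1.78 kcal/mol.
Chair I is the more stable (lower-energy) conformer, and in that chair the methyl group is equatorial.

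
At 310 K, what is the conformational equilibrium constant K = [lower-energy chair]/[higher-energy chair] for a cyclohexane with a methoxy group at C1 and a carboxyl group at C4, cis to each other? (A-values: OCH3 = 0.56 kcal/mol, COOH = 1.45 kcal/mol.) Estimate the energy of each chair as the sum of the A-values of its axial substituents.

C1 and C4 have opposite parity, so for the cis isomer the two substituents are one axial and one equatorial in each chair.
Chair I (methoxy axial, carboxyl equatorial): E = 0.56 kcal/mol; chair II (methoxy equatorial, carboxyl axial): E = 1.45 kcal/mol.
ΔG = 0.89 kcal/mol between the two chairs.
K = exp(ΔG/RT) with R = 1.987×10⁻³ kcal mol⁻¹ K⁻¹ and T = 310 K gives K ≈ 4.24.

K ≈ 4.24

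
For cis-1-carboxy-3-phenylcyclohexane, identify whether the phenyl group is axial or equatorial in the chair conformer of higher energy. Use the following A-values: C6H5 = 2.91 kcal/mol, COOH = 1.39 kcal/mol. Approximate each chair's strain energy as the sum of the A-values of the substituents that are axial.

C1 and C3 have the same parity, so for the cis isomer the two substituents are e,e in one chair and a,a in the other.
Chair I (phenyl axial, carboxyl axial): E = 4.30 kcal/mol.
Chair II (phenyl equatorial, carboxyl equatorial): E = 0.00 kcal/mol.
Chair I is the less stable (higher-energy) conformer, and in that chair the phenyl group is axial.

axial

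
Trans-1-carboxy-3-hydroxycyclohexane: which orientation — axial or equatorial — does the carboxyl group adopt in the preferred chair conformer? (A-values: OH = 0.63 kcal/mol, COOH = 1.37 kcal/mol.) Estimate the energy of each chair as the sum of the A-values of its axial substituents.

equatorial

C1 and C3 have the same parity, so for the trans isomer the two substituents are one axial and one equatorial in each chair.
Chair I (hydroxyl axial, carboxyl equatorial): E = 0.63 kcal/mol.
Chair II (hydroxyl equatorial, carboxyl axial): E = 1.37 kcal/mol.
Chair I is the more stable (lower-energy) conformer, and in that chair the carboxyl group is equatorial.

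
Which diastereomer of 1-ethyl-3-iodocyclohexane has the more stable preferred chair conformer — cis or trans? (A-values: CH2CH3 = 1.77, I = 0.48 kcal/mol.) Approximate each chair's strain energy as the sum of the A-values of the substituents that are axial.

cis

At 1,3 positions (parity same): cis → (e,e or a,a); trans → (a,e or e,a).
Best chair for cis: E = 0.00 kcal/mol; best chair for trans: E = 0.48 kcal/mol.
The cis isomer is lower by 0.48 kcal/mol.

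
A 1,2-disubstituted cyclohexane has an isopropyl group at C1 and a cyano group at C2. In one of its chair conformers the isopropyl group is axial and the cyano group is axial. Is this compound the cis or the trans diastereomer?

C1 and C2 have opposite parity, so their axial bonds point in opposite directions.
With opposite-parity carbons, two substituents on the same face are one axial and one equatorial; opposite faces give both axial or both equatorial.
Here the groups are axial/axial → opposite face → trans.

trans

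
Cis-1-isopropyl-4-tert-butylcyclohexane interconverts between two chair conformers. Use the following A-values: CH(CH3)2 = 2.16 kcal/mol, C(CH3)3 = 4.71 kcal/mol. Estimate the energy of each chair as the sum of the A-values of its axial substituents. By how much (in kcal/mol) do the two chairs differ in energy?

C1 and C4 have opposite parity, so for the cis isomer the two substituents are one axial and one equatorial in each chair.
Chair I (isopropyl axial, tert-butyl equatorial): E = 2.16 kcal/mol.
Chair II (isopropyl equatorial, tert-butyl axial): E = 4.71 kcal/mol.
ΔE = 4.71 − 2.16 = 2.55 kcal/mol; chair I is more stable.

2.55 kcal/mol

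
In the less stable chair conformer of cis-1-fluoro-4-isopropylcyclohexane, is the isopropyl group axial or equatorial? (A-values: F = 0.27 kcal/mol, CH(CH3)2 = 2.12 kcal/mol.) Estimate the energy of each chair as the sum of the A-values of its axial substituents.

C1 and C4 have opposite parity, so for the cis isomer the two substituents are one axial and one equatorial in each chair.
Chair I (fluoro axial, isopropyl equatorial): E = 0.27 kcal/mol.
Chair II (fluoro equatorial, isopropyl axial): E = 2.12 kcal/mol.
Chair II is the less stable (higher-energy) conformer, and in that chair the isopropyl group is axial.

axial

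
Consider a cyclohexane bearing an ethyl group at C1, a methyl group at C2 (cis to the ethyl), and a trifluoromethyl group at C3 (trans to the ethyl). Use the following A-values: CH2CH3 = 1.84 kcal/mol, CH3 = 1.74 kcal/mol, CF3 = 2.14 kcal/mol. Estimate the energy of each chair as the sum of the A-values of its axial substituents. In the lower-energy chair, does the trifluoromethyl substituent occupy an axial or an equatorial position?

equatorial

Chair I (ethyl axial, methyl equatorial, trifluoromethyl equatorial): E = 1.84 kcal/mol.
Chair II (ethyl equatorial, methyl axial, trifluoromethyl axial): E = 3.88 kcal/mol.
Chair I is the more stable (lower-energy) conformer, and in that chair the trifluoromethyl group is equatorial.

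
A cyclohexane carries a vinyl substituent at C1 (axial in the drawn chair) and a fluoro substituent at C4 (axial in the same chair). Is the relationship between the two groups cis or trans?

C1 and C4 have opposite parity, so their axial bonds point in opposite directions.
With opposite-parity carbons, two substituents on the same face are one axial and one equatorial; opposite faces give both axial or both equatorial.
Here the groups are axial/axial → opposite face → trans.

trans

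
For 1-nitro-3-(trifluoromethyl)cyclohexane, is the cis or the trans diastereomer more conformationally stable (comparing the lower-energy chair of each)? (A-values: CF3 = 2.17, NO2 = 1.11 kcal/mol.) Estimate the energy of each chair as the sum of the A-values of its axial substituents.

cis

At 1,3 positions (parity same): cis → (e,e or a,a); trans → (a,e or e,a).
Best chair for cis: E = 0.00 kcal/mol; best chair for trans: E = 1.11 kcal/mol.
The cis isomer is lower by 1.11 kcal/mol.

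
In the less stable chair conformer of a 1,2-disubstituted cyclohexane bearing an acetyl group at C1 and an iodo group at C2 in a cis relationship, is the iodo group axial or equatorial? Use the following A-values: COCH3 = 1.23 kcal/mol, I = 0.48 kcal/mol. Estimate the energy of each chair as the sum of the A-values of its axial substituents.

C1 and C2 have opposite parity, so for the cis isomer the two substituents are one axial and one equatorial in each chair.
Chair I (acetyl axial, iodo equatorial): E = 1.23 kcal/mol.
Chair II (acetyl equatorial, iodo axial): E = 0.48 kcal/mol.
Chair I is the less stable (higher-energy) conformer, and in that chair the iodo group is equatorial.

equatorial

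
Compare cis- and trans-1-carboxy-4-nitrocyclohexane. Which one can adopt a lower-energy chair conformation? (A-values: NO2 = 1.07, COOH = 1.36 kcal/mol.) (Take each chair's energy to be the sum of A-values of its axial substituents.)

At 1,4 positions (parity opposite): cis → (a,e or e,a); trans → (e,e or a,a).
Best chair for cis: E = 1.07 kcal/mol; best chair for trans: E = 0.00 kcal/mol.
The trans isomer is lower by 1.07 kcal/mol.

trans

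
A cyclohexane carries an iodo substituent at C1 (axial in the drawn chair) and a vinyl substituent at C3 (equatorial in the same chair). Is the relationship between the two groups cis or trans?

trans

C1 and C3 have the same parity, so their axial bonds point in the same direction.
With same-parity carbons, two substituents on the same face are both axial or both equatorial; opposite faces give one of each.
Here the groups are axial/equatorial → opposite face → trans.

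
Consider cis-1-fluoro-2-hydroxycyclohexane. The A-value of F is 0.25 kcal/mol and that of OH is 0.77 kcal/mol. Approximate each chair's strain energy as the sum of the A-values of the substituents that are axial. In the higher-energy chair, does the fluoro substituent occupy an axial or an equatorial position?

equatorial

C1 and C2 have opposite parity, so for the cis isomer the two substituents are one axial and one equatorial in each chair.
Chair I (fluoro axial, hydroxyl equatorial): E = 0.25 kcal/mol.
Chair II (fluoro equatorial, hydroxyl axial): E = 0.77 kcal/mol.
Chair II is the less stable (higher-energy) conformer, and in that chair the fluoro group is equatorial.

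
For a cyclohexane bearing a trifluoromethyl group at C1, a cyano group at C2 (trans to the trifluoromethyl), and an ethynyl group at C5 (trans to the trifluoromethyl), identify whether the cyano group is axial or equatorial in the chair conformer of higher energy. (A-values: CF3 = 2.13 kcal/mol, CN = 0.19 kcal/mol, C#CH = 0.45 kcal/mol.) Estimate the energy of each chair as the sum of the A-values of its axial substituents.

axial

Chair I (trifluoromethyl axial, cyano axial, ethynyl equatorial): E = 2.32 kcal/mol.
Chair II (trifluoromethyl equatorial, cyano equatorial, ethynyl axial): E = 0.45 kcal/mol.
Chair I is the less stable (higher-energy) conformer, and in that chair the cyano group is axial.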